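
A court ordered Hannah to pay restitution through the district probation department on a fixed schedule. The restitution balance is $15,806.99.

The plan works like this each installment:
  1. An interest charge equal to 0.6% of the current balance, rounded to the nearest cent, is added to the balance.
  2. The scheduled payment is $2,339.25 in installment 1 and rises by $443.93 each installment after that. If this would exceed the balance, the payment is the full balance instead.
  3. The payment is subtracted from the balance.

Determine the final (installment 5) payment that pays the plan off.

# | Opening | Interest | Payment | End bal
1 | $15,806.99 | $94.84 | $2,339.25 | $13,562.58
2 | $13,562.58 | $81.38 | $2,783.18 | $10,860.78
3 | $10,860.78 | $65.16 | $3,227.11 | $7,698.83
4 | $7,698.83 | $46.19 | $3,671.04 | $4,073.98
5 | $4,073.98 | $24.44 | $4,098.42 | $0.00

$4,098.42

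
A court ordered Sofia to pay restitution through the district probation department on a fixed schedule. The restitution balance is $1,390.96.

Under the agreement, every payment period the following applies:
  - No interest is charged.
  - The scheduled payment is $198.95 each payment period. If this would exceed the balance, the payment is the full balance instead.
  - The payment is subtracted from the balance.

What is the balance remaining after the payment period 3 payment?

Payment period 1: opening $1,390.96; payment $198.95; balance $1,192.01
Payment period 2: opening $1,192.01; payment $198.95; balance $993.06
Payment period 3: opening $993.06; payment $198.95; balance $794.11

$794.11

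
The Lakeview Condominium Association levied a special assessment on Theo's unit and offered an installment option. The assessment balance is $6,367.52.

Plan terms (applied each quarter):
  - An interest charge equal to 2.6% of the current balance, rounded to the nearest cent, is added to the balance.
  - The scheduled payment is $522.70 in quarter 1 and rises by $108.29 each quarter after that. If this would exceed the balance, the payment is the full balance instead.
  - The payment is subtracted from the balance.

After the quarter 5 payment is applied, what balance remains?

$3,375.08

Quarter 1: opening $6,367.52; interest $165.56 → $6,533.08; payment $522.70; balance $6,010.38
Quarter 2: opening $6,010.38; interest $156.27 → $6,166.65; payment $630.99; balance $5,535.66
Quarter 3: opening $5,535.66; interest $143.93 → $5,679.59; payment $739.28; balance $4,940.31
Quarter 4: opening $4,940.31; interest $128.45 → $5,068.76; payment $847.57; balance $4,221.19
Quarter 5: opening $4,221.19; interest $109.75 → $4,330.94; payment $955.86; balance $3,375.08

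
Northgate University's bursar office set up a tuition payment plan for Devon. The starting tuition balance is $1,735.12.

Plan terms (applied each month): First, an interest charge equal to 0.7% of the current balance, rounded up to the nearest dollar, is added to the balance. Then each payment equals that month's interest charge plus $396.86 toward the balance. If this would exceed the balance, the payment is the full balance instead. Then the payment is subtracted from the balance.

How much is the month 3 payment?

$403.86

Month 1: opening $1,735.12; interest $13.00 → $1,748.12; payment $409.86; balance $1,338.26
Month 2: opening $1,338.26; interest $10.00 → $1,348.26; payment $406.86; balance $941.40
Month 3: opening $941.40; interest $7.00 → $948.40; payment $403.86; balance $544.54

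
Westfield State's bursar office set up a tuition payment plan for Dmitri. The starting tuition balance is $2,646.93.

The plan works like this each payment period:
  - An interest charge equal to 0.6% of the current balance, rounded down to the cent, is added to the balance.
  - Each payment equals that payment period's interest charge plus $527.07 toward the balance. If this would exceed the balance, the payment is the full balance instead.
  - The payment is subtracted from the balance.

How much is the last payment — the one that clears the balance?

# | Opening | Interest | Payment | End bal
1 | $2,646.93 | $15.88 | $542.95 | $2,119.86
2 | $2,119.86 | $12.71 | $539.78 | $1,592.79
3 | $1,592.79 | $9.55 | $536.62 | $1,065.72
4 | $1,065.72 | $6.39 | $533.46 | $538.65
5 | $538.65 | $3.23 | $530.30 | $11.58
6 | $11.58 | $0.06 | $11.64 | $0.00

$11.64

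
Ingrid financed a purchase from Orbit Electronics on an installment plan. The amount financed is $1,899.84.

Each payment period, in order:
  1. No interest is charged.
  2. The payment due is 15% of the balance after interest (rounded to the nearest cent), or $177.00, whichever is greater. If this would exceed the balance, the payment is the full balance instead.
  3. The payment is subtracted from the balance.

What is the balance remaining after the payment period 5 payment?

$812.74

# | Opening | Payment | End bal
1 | $1,899.84 | $284.98 | $1,614.86
2 | $1,614.86 | $242.23 | $1,372.63
3 | $1,372.63 | $205.89 | $1,166.74
4 | $1,166.74 | $177.00 | $989.74
5 | $989.74 | $177.00 | $812.74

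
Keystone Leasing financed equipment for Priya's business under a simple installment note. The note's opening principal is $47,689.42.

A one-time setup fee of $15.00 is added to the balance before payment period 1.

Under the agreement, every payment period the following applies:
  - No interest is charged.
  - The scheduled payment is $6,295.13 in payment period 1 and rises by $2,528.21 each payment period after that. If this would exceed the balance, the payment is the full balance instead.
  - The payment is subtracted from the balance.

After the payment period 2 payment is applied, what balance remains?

Payment period 1: $47,704.42 − $6,295.13 → $41,409.29
Payment period 2: $41,409.29 − $8,823.34 → $32,585.95

$32,585.95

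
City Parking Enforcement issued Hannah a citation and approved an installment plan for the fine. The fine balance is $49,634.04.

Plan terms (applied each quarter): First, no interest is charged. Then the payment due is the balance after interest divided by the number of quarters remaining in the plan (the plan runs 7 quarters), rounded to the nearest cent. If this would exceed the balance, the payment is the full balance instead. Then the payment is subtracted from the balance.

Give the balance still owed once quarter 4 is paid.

# | Opening | Payment | End bal
1 | $49,634.04 | $7,090.58 | $42,543.46
2 | $42,543.46 | $7,090.58 | $35,452.88
3 | $35,452.88 | $7,090.58 | $28,362.30
4 | $28,362.30 | $7,090.58 | $21,271.72

$21,271.72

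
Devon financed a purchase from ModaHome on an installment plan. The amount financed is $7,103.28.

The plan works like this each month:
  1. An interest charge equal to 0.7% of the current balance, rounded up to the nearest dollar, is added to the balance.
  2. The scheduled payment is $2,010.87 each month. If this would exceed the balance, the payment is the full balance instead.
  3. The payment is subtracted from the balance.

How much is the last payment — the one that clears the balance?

Month 1: $7,103.28 +$50.00 interest = $7,153.28; pay $2,010.87 → $5,142.41
Month 2: $5,142.41 +$36.00 interest = $5,178.41; pay $2,010.87 → $3,167.54
Month 3: $3,167.54 +$23.00 interest = $3,190.54; pay $2,010.87 → $1,179.67
Month 4: $1,179.67 +$9.00 interest = $1,188.67; pay $1,188.67 → $0.00

$1,188.67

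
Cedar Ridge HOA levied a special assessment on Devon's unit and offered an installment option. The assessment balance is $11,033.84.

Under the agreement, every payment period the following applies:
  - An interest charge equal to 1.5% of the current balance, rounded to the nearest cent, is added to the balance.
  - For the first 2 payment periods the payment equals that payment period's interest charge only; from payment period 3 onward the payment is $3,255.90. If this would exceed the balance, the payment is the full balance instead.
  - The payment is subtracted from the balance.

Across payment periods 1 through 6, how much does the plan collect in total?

Payment period 1: $11,033.84 +$165.51 interest = $11,199.35; pay $165.51 → $11,033.84
Payment period 2: $11,033.84 +$165.51 interest = $11,199.35; pay $165.51 → $11,033.84
Payment period 3: $11,033.84 +$165.51 interest = $11,199.35; pay $3,255.90 → $7,943.45
Payment period 4: $7,943.45 +$119.15 interest = $8,062.60; pay $3,255.90 → $4,806.70
Payment period 5: $4,806.70 +$72.10 interest = $4,878.80; pay $3,255.90 → $1,622.90
Payment period 6: $1,622.90 +$24.34 interest = $1,647.24; pay $1,647.24 → $0.00
Total paid: $11,745.96

$11,745.96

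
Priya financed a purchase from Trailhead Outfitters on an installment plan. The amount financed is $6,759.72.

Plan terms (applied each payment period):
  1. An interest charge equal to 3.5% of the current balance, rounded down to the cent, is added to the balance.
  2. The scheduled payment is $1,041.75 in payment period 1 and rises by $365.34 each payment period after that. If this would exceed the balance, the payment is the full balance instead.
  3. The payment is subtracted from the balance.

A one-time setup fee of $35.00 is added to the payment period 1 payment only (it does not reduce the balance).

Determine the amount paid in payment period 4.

# | Opening | Interest | Payment | Fee | End bal
1 | $6,759.72 | $236.59 | $1,041.75 | $35.00 | $5,954.56
2 | $5,954.56 | $208.40 | $1,407.09 | — | $4,755.87
3 | $4,755.87 | $166.45 | $1,772.43 | — | $3,149.89
4 | $3,149.89 | $110.24 | $2,137.77 | — | $1,122.36

$2,137.77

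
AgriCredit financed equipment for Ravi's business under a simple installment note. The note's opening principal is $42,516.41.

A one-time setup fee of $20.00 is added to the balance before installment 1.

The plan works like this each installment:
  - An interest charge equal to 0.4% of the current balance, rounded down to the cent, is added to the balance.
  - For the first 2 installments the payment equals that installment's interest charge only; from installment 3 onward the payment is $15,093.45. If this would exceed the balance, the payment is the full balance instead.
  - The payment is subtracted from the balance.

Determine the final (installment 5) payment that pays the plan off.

Installment 1: $42,536.41 +$170.14 interest = $42,706.55; pay $170.14 → $42,536.41
Installment 2: $42,536.41 +$170.14 interest = $42,706.55; pay $170.14 → $42,536.41
Installment 3: $42,536.41 +$170.14 interest = $42,706.55; pay $15,093.45 → $27,613.10
Installment 4: $27,613.10 +$110.45 interest = $27,723.55; pay $15,093.45 → $12,630.10
Installment 5: $12,630.10 +$50.52 interest = $12,680.62; pay $12,680.62 → $0.00

$12,680.62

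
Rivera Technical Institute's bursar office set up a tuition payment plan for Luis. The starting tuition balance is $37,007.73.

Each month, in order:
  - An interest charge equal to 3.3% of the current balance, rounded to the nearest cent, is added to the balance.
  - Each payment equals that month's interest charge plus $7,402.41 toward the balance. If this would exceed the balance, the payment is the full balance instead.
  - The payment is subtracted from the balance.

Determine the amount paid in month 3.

Month 1: opening $37,007.73; interest $1,221.26 → $38,228.99; payment $8,623.67; balance $29,605.32
Month 2: opening $29,605.32; interest $976.98 → $30,582.30; payment $8,379.39; balance $22,202.91
Month 3: opening $22,202.91; interest $732.70 → $22,935.61; payment $8,135.11; balance $14,800.50

$8,135.11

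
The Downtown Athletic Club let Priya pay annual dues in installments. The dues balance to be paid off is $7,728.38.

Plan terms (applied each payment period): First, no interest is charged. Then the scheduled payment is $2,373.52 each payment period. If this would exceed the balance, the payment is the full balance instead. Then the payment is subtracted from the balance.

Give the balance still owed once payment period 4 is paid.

Payment period 1: opening $7,728.38; payment $2,373.52; balance $5,354.86
Payment period 2: opening $5,354.86; payment $2,373.52; balance $2,981.34
Payment period 3: opening $2,981.34; payment $2,373.52; balance $607.82
Payment period 4: opening $607.82; payment $607.82; balance $0.00

$0.00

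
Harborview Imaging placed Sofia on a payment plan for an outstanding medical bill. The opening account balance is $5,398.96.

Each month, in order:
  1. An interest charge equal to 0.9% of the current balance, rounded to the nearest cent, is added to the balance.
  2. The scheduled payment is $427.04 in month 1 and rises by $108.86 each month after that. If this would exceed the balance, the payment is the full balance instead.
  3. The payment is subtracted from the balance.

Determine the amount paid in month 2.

$535.90

# | Opening | Interest | Payment | End bal
1 | $5,398.96 | $48.59 | $427.04 | $5,020.51
2 | $5,020.51 | $45.18 | $535.90 | $4,529.79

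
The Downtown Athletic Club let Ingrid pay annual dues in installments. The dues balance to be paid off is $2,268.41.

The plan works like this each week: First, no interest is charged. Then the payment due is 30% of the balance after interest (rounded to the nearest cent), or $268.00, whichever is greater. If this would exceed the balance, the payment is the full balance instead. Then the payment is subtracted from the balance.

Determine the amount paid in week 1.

Week 1: opening $2,268.41; payment $680.52; balance $1,587.89

$680.52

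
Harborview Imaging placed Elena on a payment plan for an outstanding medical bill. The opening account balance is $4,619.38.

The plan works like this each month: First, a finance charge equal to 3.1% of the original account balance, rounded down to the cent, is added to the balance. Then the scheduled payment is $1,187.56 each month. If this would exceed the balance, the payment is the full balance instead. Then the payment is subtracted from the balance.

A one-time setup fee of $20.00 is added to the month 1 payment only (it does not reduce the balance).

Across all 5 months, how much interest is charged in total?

$716.00

# | Opening | Interest | Payment | Fee | End bal
1 | $4,619.38 | $143.20 | $1,187.56 | $20.00 | $3,575.02
2 | $3,575.02 | $143.20 | $1,187.56 | — | $2,530.66
3 | $2,530.66 | $143.20 | $1,187.56 | — | $1,486.30
4 | $1,486.30 | $143.20 | $1,187.56 | — | $441.94
5 | $441.94 | $143.20 | $585.14 | — | $0.00
Total interest: $143.20 + $143.20 + $143.20 + $143.20 + $143.20 = $716.00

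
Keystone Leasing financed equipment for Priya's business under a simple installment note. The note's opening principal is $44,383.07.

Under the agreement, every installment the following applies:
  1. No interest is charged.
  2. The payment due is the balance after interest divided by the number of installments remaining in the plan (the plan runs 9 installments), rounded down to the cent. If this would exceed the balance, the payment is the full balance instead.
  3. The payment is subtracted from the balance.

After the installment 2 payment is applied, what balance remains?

Installment 1: opening $44,383.07; payment $4,931.45; balance $39,451.62
Installment 2: opening $39,451.62; payment $4,931.45; balance $34,520.17

$34,520.17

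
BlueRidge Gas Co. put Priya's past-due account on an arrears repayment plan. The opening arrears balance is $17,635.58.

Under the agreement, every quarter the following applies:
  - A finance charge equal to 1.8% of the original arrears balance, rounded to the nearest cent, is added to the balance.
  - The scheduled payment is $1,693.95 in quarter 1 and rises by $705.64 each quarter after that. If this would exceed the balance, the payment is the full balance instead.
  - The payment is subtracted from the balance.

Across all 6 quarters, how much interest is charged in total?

Quarter 1: $17,635.58 +$317.44 interest = $17,953.02; pay $1,693.95 → $16,259.07
Quarter 2: $16,259.07 +$317.44 interest = $16,576.51; pay $2,399.59 → $14,176.92
Quarter 3: $14,176.92 +$317.44 interest = $14,494.36; pay $3,105.23 → $11,389.13
Quarter 4: $11,389.13 +$317.44 interest = $11,706.57; pay $3,810.87 → $7,895.70
Quarter 5: $7,895.70 +$317.44 interest = $8,213.14; pay $4,516.51 → $3,696.63
Quarter 6: $3,696.63 +$317.44 interest = $4,014.07; pay $4,014.07 → $0.00
Total interest: $317.44 + $317.44 + $317.44 + $317.44 + $317.44 + $317.44 = $1,904.64

$1,904.64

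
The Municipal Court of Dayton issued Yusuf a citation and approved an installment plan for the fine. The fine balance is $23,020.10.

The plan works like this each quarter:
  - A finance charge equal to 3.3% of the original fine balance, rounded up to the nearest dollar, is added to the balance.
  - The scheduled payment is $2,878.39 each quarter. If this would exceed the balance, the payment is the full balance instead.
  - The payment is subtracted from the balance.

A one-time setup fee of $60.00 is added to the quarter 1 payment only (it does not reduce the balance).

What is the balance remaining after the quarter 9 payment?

$3,954.59

Quarter 1: opening $23,020.10; interest $760.00 → $23,780.10; payment $2,878.39 (+ $60.00 fee); balance $20,901.71
Quarter 2: opening $20,901.71; interest $760.00 → $21,661.71; payment $2,878.39; balance $18,783.32
Quarter 3: opening $18,783.32; interest $760.00 → $19,543.32; payment $2,878.39; balance $16,664.93
Quarter 4: opening $16,664.93; interest $760.00 → $17,424.93; payment $2,878.39; balance $14,546.54
Quarter 5: opening $14,546.54; interest $760.00 → $15,306.54; payment $2,878.39; balance $12,428.15
Quarter 6: opening $12,428.15; interest $760.00 → $13,188.15; payment $2,878.39; balance $10,309.76
Quarter 7: opening $10,309.76; interest $760.00 → $11,069.76; payment $2,878.39; balance $8,191.37
Quarter 8: opening $8,191.37; interest $760.00 → $8,951.37; payment $2,878.39; balance $6,072.98
Quarter 9: opening $6,072.98; interest $760.00 → $6,832.98; payment $2,878.39; balance $3,954.59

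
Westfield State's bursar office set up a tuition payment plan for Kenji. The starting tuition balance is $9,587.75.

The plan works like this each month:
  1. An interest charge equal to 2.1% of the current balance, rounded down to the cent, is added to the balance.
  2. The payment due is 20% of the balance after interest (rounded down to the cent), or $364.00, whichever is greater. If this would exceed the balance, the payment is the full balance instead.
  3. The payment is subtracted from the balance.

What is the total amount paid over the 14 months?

Month 1: opening $9,587.75; interest $201.34 → $9,789.09; payment $1,957.81; balance $7,831.28
Month 2: opening $7,831.28; interest $164.45 → $7,995.73; payment $1,599.14; balance $6,396.59
Month 3: opening $6,396.59; interest $134.32 → $6,530.91; payment $1,306.18; balance $5,224.73
Month 4: opening $5,224.73; interest $109.71 → $5,334.44; payment $1,066.88; balance $4,267.56
Month 5: opening $4,267.56; interest $89.61 → $4,357.17; payment $871.43; balance $3,485.74
Month 6: opening $3,485.74; interest $73.20 → $3,558.94; payment $711.78; balance $2,847.16
Month 7: opening $2,847.16; interest $59.79 → $2,906.95; payment $581.39; balance $2,325.56
Month 8: opening $2,325.56; interest $48.83 → $2,374.39; payment $474.87; balance $1,899.52
Month 9: opening $1,899.52; interest $39.88 → $1,939.40; payment $387.88; balance $1,551.52
Month 10: opening $1,551.52; interest $32.58 → $1,584.10; payment $364.00; balance $1,220.10
Month 11: opening $1,220.10; interest $25.62 → $1,245.72; payment $364.00; balance $881.72
Month 12: opening $881.72; interest $18.51 → $900.23; payment $364.00; balance $536.23
Month 13: opening $536.23; interest $11.26 → $547.49; payment $364.00; balance $183.49
Month 14: opening $183.49; interest $3.85 → $187.34; payment $187.34; balance $0.00
Total paid: $10,600.70

$10,600.70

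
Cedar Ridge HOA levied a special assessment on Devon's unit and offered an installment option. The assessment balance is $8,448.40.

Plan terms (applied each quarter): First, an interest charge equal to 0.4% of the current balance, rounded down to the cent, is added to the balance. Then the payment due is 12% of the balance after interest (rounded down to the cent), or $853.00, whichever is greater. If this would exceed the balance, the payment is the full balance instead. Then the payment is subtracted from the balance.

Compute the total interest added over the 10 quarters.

# | Opening | Interest | Payment | End bal
1 | $8,448.40 | $33.79 | $1,017.86 | $7,464.33
2 | $7,464.33 | $29.85 | $899.30 | $6,594.88
3 | $6,594.88 | $26.37 | $853.00 | $5,768.25
4 | $5,768.25 | $23.07 | $853.00 | $4,938.32
5 | $4,938.32 | $19.75 | $853.00 | $4,105.07
6 | $4,105.07 | $16.42 | $853.00 | $3,268.49
7 | $3,268.49 | $13.07 | $853.00 | $2,428.56
8 | $2,428.56 | $9.71 | $853.00 | $1,585.27
9 | $1,585.27 | $6.34 | $853.00 | $738.61
10 | $738.61 | $2.95 | $741.56 | $0.00
Total interest: $33.79 + $29.85 + $26.37 + $23.07 + $19.75 + $16.42 + $13.07 + $9.71 + $6.34 + $2.95 = $181.32

$181.32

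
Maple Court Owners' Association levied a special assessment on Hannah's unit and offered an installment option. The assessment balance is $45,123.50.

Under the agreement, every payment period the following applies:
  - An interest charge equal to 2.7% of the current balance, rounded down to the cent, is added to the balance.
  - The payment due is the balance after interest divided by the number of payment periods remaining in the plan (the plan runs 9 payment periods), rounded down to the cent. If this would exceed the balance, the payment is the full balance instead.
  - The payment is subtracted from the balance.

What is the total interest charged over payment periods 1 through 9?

$6,551.63

# | Opening | Interest | Payment | End bal
1 | $45,123.50 | $1,218.33 | $5,149.09 | $41,192.74
2 | $41,192.74 | $1,112.20 | $5,288.11 | $37,016.83
3 | $37,016.83 | $999.45 | $5,430.89 | $32,585.39
4 | $32,585.39 | $879.80 | $5,577.53 | $27,887.66
5 | $27,887.66 | $752.96 | $5,728.12 | $22,912.50
6 | $22,912.50 | $618.63 | $5,882.78 | $17,648.35
7 | $17,648.35 | $476.50 | $6,041.61 | $12,083.24
8 | $12,083.24 | $326.24 | $6,204.74 | $6,204.74
9 | $6,204.74 | $167.52 | $6,372.26 | $0.00
Total interest: $1,218.33 + $1,112.20 + $999.45 + $879.80 + $752.96 + $618.63 + $476.50 + $326.24 + $167.52 = $6,551.63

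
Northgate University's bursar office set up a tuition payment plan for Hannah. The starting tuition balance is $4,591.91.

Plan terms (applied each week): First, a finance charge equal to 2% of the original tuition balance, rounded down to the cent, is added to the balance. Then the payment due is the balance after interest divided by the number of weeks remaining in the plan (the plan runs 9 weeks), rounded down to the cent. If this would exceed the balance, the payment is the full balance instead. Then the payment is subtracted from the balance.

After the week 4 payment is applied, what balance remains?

# | Opening | Interest | Payment | End bal
1 | $4,591.91 | $91.83 | $520.41 | $4,163.33
2 | $4,163.33 | $91.83 | $531.89 | $3,723.27
3 | $3,723.27 | $91.83 | $545.01 | $3,270.09
4 | $3,270.09 | $91.83 | $560.32 | $2,801.60

$2,801.60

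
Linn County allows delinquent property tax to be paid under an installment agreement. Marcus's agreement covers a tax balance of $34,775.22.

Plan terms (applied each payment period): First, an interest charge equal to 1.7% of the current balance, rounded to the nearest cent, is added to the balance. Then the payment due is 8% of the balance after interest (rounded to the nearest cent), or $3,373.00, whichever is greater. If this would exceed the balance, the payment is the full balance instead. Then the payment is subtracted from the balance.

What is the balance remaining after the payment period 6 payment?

Payment period 1: $34,775.22 +$591.18 interest = $35,366.40; pay $3,373.00 → $31,993.40
Payment period 2: $31,993.40 +$543.89 interest = $32,537.29; pay $3,373.00 → $29,164.29
Payment period 3: $29,164.29 +$495.79 interest = $29,660.08; pay $3,373.00 → $26,287.08
Payment period 4: $26,287.08 +$446.88 interest = $26,733.96; pay $3,373.00 → $23,360.96
Payment period 5: $23,360.96 +$397.14 interest = $23,758.10; pay $3,373.00 → $20,385.10
Payment period 6: $20,385.10 +$346.55 interest = $20,731.65; pay $3,373.00 → $17,358.65

$17,358.65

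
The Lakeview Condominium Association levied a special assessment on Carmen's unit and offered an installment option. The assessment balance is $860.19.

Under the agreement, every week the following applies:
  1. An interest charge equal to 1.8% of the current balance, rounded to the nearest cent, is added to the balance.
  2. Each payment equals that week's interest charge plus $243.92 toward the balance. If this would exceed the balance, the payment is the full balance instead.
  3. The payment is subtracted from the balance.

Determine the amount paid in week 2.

$255.01

Week 1: opening $860.19; interest $15.48 → $875.67; payment $259.40; balance $616.27
Week 2: opening $616.27; interest $11.09 → $627.36; payment $255.01; balance $372.35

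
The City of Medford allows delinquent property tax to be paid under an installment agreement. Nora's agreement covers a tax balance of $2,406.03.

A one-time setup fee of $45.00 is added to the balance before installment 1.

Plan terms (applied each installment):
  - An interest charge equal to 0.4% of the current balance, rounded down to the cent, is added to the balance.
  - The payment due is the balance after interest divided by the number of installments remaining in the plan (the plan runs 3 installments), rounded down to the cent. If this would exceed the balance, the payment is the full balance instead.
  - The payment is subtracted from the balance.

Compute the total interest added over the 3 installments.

$19.65

Installment 1: opening $2,451.03; interest $9.80 → $2,460.83; payment $820.27; balance $1,640.56
Installment 2: opening $1,640.56; interest $6.56 → $1,647.12; payment $823.56; balance $823.56
Installment 3: opening $823.56; interest $3.29 → $826.85; payment $826.85; balance $0.00
Total interest: $9.80 + $6.56 + $3.29 = $19.65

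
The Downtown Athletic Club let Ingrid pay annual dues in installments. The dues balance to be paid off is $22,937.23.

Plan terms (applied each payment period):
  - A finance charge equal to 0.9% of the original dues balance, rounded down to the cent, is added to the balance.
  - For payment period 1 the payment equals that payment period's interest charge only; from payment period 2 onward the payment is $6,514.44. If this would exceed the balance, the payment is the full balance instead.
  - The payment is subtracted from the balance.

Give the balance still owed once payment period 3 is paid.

# | Opening | Interest | Payment | End bal
1 | $22,937.23 | $206.43 | $206.43 | $22,937.23
2 | $22,937.23 | $206.43 | $6,514.44 | $16,629.22
3 | $16,629.22 | $206.43 | $6,514.44 | $10,321.21

$10,321.21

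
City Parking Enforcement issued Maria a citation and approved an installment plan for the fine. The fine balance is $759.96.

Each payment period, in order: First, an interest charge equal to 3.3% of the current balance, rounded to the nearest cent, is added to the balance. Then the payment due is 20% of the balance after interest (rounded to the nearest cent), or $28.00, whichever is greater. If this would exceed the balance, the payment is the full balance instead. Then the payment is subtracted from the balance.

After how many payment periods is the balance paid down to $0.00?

Payment period 1: opening $759.96; interest $25.08 → $785.04; payment $157.01; balance $628.03
Payment period 2: opening $628.03; interest $20.72 → $648.75; payment $129.75; balance $519.00
Payment period 3: opening $519.00; interest $17.13 → $536.13; payment $107.23; balance $428.90
Payment period 4: opening $428.90; interest $14.15 → $443.05; payment $88.61; balance $354.44
Payment period 5: opening $354.44; interest $11.70 → $366.14; payment $73.23; balance $292.91
Payment period 6: opening $292.91; interest $9.67 → $302.58; payment $60.52; balance $242.06
Payment period 7: opening $242.06; interest $7.99 → $250.05; payment $50.01; balance $200.04
Payment period 8: opening $200.04; interest $6.60 → $206.64; payment $41.33; balance $165.31
Payment period 9: opening $165.31; interest $5.46 → $170.77; payment $34.15; balance $136.62
Payment period 10: opening $136.62; interest $4.51 → $141.13; payment $28.23; balance $112.90
Payment period 11: opening $112.90; interest $3.73 → $116.63; payment $28.00; balance $88.63
Payment period 12: opening $88.63; interest $2.92 → $91.55; payment $28.00; balance $63.55
Payment period 13: opening $63.55; interest $2.10 → $65.65; payment $28.00; balance $37.65
Payment period 14: opening $37.65; interest $1.24 → $38.89; payment $28.00; balance $10.89
Payment period 15: opening $10.89; interest $0.36 → $11.25; payment $11.25; balance $0.00
Balance reaches $0.00 in payment period 15.

15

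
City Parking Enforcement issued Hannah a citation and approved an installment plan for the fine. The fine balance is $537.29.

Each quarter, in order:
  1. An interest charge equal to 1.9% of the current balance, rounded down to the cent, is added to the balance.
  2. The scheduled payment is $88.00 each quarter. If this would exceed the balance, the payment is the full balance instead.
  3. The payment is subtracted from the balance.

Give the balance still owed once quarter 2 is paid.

$380.22

Quarter 1: $537.29 +$10.20 interest = $547.49; pay $88.00 → $459.49
Quarter 2: $459.49 +$8.73 interest = $468.22; pay $88.00 → $380.22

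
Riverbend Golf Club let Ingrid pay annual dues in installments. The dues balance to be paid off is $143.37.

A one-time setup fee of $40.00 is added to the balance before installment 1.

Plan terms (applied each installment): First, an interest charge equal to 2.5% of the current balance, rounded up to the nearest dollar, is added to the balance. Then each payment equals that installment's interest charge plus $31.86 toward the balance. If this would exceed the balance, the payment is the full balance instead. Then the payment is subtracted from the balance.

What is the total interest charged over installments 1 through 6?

$18.00

Installment 1: opening $183.37; interest $5.00 → $188.37; payment $36.86; balance $151.51
Installment 2: opening $151.51; interest $4.00 → $155.51; payment $35.86; balance $119.65
Installment 3: opening $119.65; interest $3.00 → $122.65; payment $34.86; balance $87.79
Installment 4: opening $87.79; interest $3.00 → $90.79; payment $34.86; balance $55.93
Installment 5: opening $55.93; interest $2.00 → $57.93; payment $33.86; balance $24.07
Installment 6: opening $24.07; interest $1.00 → $25.07; payment $25.07; balance $0.00
Total interest: $5.00 + $4.00 + $3.00 + $3.00 + $2.00 + $1.00 = $18.00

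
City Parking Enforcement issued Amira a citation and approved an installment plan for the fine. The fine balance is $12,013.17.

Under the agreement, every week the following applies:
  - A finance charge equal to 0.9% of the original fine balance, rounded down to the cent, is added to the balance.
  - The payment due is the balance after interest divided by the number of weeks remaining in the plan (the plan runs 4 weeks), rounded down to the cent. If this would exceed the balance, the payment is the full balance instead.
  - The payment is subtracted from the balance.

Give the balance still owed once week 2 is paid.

# | Opening | Interest | Payment | End bal
1 | $12,013.17 | $108.11 | $3,030.32 | $9,090.96
2 | $9,090.96 | $108.11 | $3,066.35 | $6,132.72

$6,132.72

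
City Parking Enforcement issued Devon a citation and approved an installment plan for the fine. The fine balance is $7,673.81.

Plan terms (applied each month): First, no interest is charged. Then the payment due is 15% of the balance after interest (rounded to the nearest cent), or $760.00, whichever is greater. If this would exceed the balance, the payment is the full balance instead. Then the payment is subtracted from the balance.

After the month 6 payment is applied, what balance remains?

$2,432.68

# | Opening | Payment | End bal
1 | $7,673.81 | $1,151.07 | $6,522.74
2 | $6,522.74 | $978.41 | $5,544.33
3 | $5,544.33 | $831.65 | $4,712.68
4 | $4,712.68 | $760.00 | $3,952.68
5 | $3,952.68 | $760.00 | $3,192.68
6 | $3,192.68 | $760.00 | $2,432.68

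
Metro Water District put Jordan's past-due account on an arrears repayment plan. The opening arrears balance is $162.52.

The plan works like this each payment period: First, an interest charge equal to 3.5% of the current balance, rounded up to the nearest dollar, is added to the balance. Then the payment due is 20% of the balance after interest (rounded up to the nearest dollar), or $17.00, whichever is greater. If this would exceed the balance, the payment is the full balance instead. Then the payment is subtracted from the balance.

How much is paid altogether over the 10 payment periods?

Payment period 1: opening $162.52; interest $6.00 → $168.52; payment $34.00; balance $134.52
Payment period 2: opening $134.52; interest $5.00 → $139.52; payment $28.00; balance $111.52
Payment period 3: opening $111.52; interest $4.00 → $115.52; payment $24.00; balance $91.52
Payment period 4: opening $91.52; interest $4.00 → $95.52; payment $20.00; balance $75.52
Payment period 5: opening $75.52; interest $3.00 → $78.52; payment $17.00; balance $61.52
Payment period 6: opening $61.52; interest $3.00 → $64.52; payment $17.00; balance $47.52
Payment period 7: opening $47.52; interest $2.00 → $49.52; payment $17.00; balance $32.52
Payment period 8: opening $32.52; interest $2.00 → $34.52; payment $17.00; balance $17.52
Payment period 9: opening $17.52; interest $1.00 → $18.52; payment $17.00; balance $1.52
Payment period 10: opening $1.52; interest $1.00 → $2.52; payment $2.52; balance $0.00
Total paid: $193.52

$193.52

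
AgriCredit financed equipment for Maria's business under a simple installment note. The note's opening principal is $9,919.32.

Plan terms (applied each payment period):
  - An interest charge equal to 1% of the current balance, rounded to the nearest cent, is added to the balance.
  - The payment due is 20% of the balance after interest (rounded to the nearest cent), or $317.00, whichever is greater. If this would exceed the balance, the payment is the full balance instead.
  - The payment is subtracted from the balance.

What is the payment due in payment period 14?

$230.33

Payment period 1: opening $9,919.32; interest $99.19 → $10,018.51; payment $2,003.70; balance $8,014.81
Payment period 2: opening $8,014.81; interest $80.15 → $8,094.96; payment $1,618.99; balance $6,475.97
Payment period 3: opening $6,475.97; interest $64.76 → $6,540.73; payment $1,308.15; balance $5,232.58
Payment period 4: opening $5,232.58; interest $52.33 → $5,284.91; payment $1,056.98; balance $4,227.93
Payment period 5: opening $4,227.93; interest $42.28 → $4,270.21; payment $854.04; balance $3,416.17
Payment period 6: opening $3,416.17; interest $34.16 → $3,450.33; payment $690.07; balance $2,760.26
Payment period 7: opening $2,760.26; interest $27.60 → $2,787.86; payment $557.57; balance $2,230.29
Payment period 8: opening $2,230.29; interest $22.30 → $2,252.59; payment $450.52; balance $1,802.07
Payment period 9: opening $1,802.07; interest $18.02 → $1,820.09; payment $364.02; balance $1,456.07
Payment period 10: opening $1,456.07; interest $14.56 → $1,470.63; payment $317.00; balance $1,153.63
Payment period 11: opening $1,153.63; interest $11.54 → $1,165.17; payment $317.00; balance $848.17
Payment period 12: opening $848.17; interest $8.48 → $856.65; payment $317.00; balance $539.65
Payment period 13: opening $539.65; interest $5.40 → $545.05; payment $317.00; balance $228.05
Payment period 14: opening $228.05; interest $2.28 → $230.33; payment $230.33; balance $0.00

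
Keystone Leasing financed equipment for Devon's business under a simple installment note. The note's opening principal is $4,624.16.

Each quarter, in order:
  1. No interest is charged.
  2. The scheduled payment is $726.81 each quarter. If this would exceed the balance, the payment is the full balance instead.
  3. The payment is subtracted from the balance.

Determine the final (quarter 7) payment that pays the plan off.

$263.30

# | Opening | Payment | End bal
1 | $4,624.16 | $726.81 | $3,897.35
2 | $3,897.35 | $726.81 | $3,170.54
3 | $3,170.54 | $726.81 | $2,443.73
4 | $2,443.73 | $726.81 | $1,716.92
5 | $1,716.92 | $726.81 | $990.11
6 | $990.11 | $726.81 | $263.30
7 | $263.30 | $263.30 | $0.00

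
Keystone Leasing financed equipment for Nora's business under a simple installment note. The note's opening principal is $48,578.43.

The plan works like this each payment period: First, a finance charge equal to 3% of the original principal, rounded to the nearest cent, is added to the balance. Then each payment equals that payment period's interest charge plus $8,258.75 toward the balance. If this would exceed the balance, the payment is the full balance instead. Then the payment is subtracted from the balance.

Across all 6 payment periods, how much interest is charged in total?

$8,744.10

Payment period 1: opening $48,578.43; interest $1,457.35 → $50,035.78; payment $9,716.10; balance $40,319.68
Payment period 2: opening $40,319.68; interest $1,457.35 → $41,777.03; payment $9,716.10; balance $32,060.93
Payment period 3: opening $32,060.93; interest $1,457.35 → $33,518.28; payment $9,716.10; balance $23,802.18
Payment period 4: opening $23,802.18; interest $1,457.35 → $25,259.53; payment $9,716.10; balance $15,543.43
Payment period 5: opening $15,543.43; interest $1,457.35 → $17,000.78; payment $9,716.10; balance $7,284.68
Payment period 6: opening $7,284.68; interest $1,457.35 → $8,742.03; payment $8,742.03; balance $0.00
Total interest: $1,457.35 + $1,457.35 + $1,457.35 + $1,457.35 + $1,457.35 + $1,457.35 = $8,744.10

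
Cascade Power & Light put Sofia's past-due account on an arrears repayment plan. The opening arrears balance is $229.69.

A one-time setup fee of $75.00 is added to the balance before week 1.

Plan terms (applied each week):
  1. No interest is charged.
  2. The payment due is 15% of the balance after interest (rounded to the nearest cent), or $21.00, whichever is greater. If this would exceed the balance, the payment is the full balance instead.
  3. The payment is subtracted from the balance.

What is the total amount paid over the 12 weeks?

$304.69

Week 1: $304.69 − $45.70 → $258.99
Week 2: $258.99 − $38.85 → $220.14
Week 3: $220.14 − $33.02 → $187.12
Week 4: $187.12 − $28.07 → $159.05
Week 5: $159.05 − $23.86 → $135.19
Week 6: $135.19 − $21.00 → $114.19
Week 7: $114.19 − $21.00 → $93.19
Week 8: $93.19 − $21.00 → $72.19
Week 9: $72.19 − $21.00 → $51.19
Week 10: $51.19 − $21.00 → $30.19
Week 11: $30.19 − $21.00 → $9.19
Week 12: $9.19 − $9.19 → $0.00
Total paid: $304.69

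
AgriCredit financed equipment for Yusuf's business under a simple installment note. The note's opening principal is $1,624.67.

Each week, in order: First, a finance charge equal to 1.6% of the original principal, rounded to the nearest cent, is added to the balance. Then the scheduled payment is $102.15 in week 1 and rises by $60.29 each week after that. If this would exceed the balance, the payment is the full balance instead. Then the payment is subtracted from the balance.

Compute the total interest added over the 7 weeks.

Week 1: opening $1,624.67; interest $25.99 → $1,650.66; payment $102.15; balance $1,548.51
Week 2: opening $1,548.51; interest $25.99 → $1,574.50; payment $162.44; balance $1,412.06
Week 3: opening $1,412.06; interest $25.99 → $1,438.05; payment $222.73; balance $1,215.32
Week 4: opening $1,215.32; interest $25.99 → $1,241.31; payment $283.02; balance $958.29
Week 5: opening $958.29; interest $25.99 → $984.28; payment $343.31; balance $640.97
Week 6: opening $640.97; interest $25.99 → $666.96; payment $403.60; balance $263.36
Week 7: opening $263.36; interest $25.99 → $289.35; payment $289.35; balance $0.00
Total interest: $25.99 + $25.99 + $25.99 + $25.99 + $25.99 + $25.99 + $25.99 = $181.93

$181.93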